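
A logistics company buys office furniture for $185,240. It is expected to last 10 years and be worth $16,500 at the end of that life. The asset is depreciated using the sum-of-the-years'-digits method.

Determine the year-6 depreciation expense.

Depreciable base = $185,240 − $16,500 = $168,740.
Sum of the years' digits = 10+9+8+7+6+5+4+3+2+1 = 55.
Year 1: $168,740 × 10/55 = $30,680. Book value $154,560.
Year 2: $168,740 × 9/55 = $27,612. Book value $126,948.
Year 3: $168,740 × 8/55 = $24,544. Book value $102,404.
Year 4: $168,740 × 7/55 = $21,476. Book value $80,928.
Year 5: $168,740 × 6/55 = $18,408. Book value $62,520.
Year 6: $168,740 × 5/55 = $15,340. Book value $47,180.

$15,340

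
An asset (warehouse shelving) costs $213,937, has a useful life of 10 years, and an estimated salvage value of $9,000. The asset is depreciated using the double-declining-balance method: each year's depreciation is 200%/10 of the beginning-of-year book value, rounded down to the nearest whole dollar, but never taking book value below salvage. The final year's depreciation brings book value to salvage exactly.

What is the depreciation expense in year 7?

$11,216

Depreciable base = $213,937 − $9,000 = $204,937.
Year 1: ⌊$213,937 × 200%/10⌋ = $42,787. Book value $171,150.
Year 2: ⌊$171,150 × 200%/10⌋ = $34,230. Book value $136,920.
Year 3: ⌊$136,920 × 200%/10⌋ = $27,384. Book value $109,536.
Year 4: ⌊$109,536 × 200%/10⌋ = $21,907. Book value $87,629.
Year 5: ⌊$87,629 × 200%/10⌋ = $17,525. Book value $70,104.
Year 6: ⌊$70,104 × 200%/10⌋ = $14,020. Book value $56,084.
Year 7: ⌊$56,084 × 200%/10⌋ = $11,216. Book value $44,868.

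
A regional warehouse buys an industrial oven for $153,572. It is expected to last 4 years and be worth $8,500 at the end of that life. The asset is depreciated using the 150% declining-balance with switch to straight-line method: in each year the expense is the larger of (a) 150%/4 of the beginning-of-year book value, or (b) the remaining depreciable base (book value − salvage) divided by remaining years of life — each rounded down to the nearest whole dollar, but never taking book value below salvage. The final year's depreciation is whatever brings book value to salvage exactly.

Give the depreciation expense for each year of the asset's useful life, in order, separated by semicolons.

Depreciable base = $153,572 − $8,500 = $145,072.
Year 1: DB = ⌊$153,572 × 150%/4⌋ = $57,589; SL = ⌊$145,072/4⌋ = $36,268 → take DB $57,589. Book value $95,983.
Year 2: DB = ⌊$95,983 × 150%/4⌋ = $35,993; SL = ⌊$87,483/3⌋ = $29,161 → take DB $35,993. Book value $59,990.
Year 3: DB = ⌊$59,990 × 150%/4⌋ = $22,496; SL = ⌊$51,490/2⌋ = $25,745 → take SL $25,745. Book value $34,245.
Year 4 (final): $34,245 − $8,500 = $25,745. Book value $8,500.

$57,589; $35,993; $25,745; $25,745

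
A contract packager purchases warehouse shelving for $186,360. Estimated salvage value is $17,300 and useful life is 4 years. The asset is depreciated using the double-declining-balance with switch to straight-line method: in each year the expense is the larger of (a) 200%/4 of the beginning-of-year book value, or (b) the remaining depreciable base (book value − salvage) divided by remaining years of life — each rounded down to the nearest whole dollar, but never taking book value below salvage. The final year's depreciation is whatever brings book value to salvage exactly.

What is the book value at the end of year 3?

Depreciable base = $186,360 − $17,300 = $169,060.
Year 1: DB = ⌊$186,360 × 200%/4⌋ = $93,180; SL = ⌊$169,060/4⌋ = $42,265 → take DB $93,180. Book value $93,180.
Year 2: DB = ⌊$93,180 × 200%/4⌋ = $46,590; SL = ⌊$75,880/3⌋ = $25,293 → take DB $46,590. Book value $46,590.
Year 3: DB = ⌊$46,590 × 200%/4⌋ = $23,295; SL = ⌊$29,290/2⌋ = $14,645 → take DB $23,295. Book value $23,295.

$23,295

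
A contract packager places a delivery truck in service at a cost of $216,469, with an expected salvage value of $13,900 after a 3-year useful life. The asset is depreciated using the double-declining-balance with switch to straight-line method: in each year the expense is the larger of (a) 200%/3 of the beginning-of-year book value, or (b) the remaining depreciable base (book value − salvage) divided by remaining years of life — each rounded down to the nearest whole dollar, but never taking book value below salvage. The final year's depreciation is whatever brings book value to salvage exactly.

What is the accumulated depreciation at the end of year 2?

Depreciable base = $216,469 − $13,900 = $202,569.
Year 1: DB = ⌊$216,469 × 200%/3⌋ = $144,312; SL = ⌊$202,569/3⌋ = $67,523 → take DB $144,312. Book value $72,157.
Year 2: DB = ⌊$72,157 × 200%/3⌋ = $48,104; SL = ⌊$58,257/2⌋ = $29,128 → take DB $48,104. Book value $24,053.
Accumulated through year 2 = $216,469 − $24,053 = $192,416.

$192,416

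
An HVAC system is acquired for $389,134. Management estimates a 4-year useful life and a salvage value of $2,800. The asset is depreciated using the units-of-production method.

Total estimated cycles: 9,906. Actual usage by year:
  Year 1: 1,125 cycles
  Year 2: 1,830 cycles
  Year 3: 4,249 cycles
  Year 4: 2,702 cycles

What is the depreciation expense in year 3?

$165,711

Depreciable base = $389,134 − $2,800 = $386,334.
Rate = $386,334 / 9,906 cycles = $39 per cycle.
Year 1: 1,125 × $39 = $43,875. Book value $345,259.
Year 2: 1,830 × $39 = $71,370. Book value $273,889.
Year 3: 4,249 × $39 = $165,711. Book value $108,178.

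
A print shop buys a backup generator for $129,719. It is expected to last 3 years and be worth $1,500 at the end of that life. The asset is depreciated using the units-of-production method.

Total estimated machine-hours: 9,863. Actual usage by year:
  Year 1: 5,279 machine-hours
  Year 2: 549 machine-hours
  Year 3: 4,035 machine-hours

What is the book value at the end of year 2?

$53,955

Depreciable base = $129,719 − $1,500 = $128,219.
Rate = $128,219 / 9,863 machine-hours = $13 per machine-hour.
Year 1: 5,279 × $13 = $68,627. Book value $61,092.
Year 2: 549 × $13 = $7,137. Book value $53,955.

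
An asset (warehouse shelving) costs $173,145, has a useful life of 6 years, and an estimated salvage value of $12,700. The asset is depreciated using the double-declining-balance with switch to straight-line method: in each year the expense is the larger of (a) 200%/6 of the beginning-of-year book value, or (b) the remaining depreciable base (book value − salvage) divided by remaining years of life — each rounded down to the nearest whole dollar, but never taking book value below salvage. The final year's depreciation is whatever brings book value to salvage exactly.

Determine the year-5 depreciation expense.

Depreciable base = $173,145 − $12,700 = $160,445.
Year 1: DB = ⌊$173,145 × 200%/6⌋ = $57,715; SL = ⌊$160,445/6⌋ = $26,740 → take DB $57,715. Book value $115,430.
Year 2: DB = ⌊$115,430 × 200%/6⌋ = $38,476; SL = ⌊$102,730/5⌋ = $20,546 → take DB $38,476. Book value $76,954.
Year 3: DB = ⌊$76,954 × 200%/6⌋ = $25,651; SL = ⌊$64,254/4⌋ = $16,063 → take DB $25,651. Book value $51,303.
Year 4: DB = ⌊$51,303 × 200%/6⌋ = $17,101; SL = ⌊$38,603/3⌋ = $12,867 → take DB $17,101. Book value $34,202.
Year 5: DB = ⌊$34,202 × 200%/6⌋ = $11,400; SL = ⌊$21,502/2⌋ = $10,751 → take DB $11,400. Book value $22,802.

$11,400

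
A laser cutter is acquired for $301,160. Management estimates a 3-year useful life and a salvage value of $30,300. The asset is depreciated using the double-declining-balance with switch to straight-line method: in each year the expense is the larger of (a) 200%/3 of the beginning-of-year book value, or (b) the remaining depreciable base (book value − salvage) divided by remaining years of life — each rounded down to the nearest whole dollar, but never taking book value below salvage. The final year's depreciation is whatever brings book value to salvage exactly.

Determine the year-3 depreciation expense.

Depreciable base = $301,160 − $30,300 = $270,860.
Year 1: DB = ⌊$301,160 × 200%/3⌋ = $200,773; SL = ⌊$270,860/3⌋ = $90,286 → take DB $200,773. Book value $100,387.
Year 2: DB = ⌊$100,387 × 200%/3⌋ = $66,924; SL = ⌊$70,087/2⌋ = $35,043 → take DB $66,924. Book value $33,463.
Year 3 (final): $33,463 − $30,300 = $3,163. Book value $30,300.

$3,163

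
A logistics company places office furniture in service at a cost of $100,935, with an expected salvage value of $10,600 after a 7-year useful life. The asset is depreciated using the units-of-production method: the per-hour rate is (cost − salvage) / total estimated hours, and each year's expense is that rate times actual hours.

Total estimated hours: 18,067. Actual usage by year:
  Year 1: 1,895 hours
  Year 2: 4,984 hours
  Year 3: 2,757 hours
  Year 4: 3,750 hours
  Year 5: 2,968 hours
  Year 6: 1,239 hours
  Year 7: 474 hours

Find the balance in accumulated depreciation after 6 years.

Depreciable base = $100,935 − $10,600 = $90,335.
Rate = $90,335 / 18,067 hours = $5 per hour.
Year 1: 1,895 × $5 = $9,475. Book value $91,460.
Year 2: 4,984 × $5 = $24,920. Book value $66,540.
Year 3: 2,757 × $5 = $13,785. Book value $52,755.
Year 4: 3,750 × $5 = $18,750. Book value $34,005.
Year 5: 2,968 × $5 = $14,840. Book value $19,165.
Year 6: 1,239 × $5 = $6,195. Book value $12,970.
Accumulated through year 6 = $100,935 − $12,970 = $87,965.

$87,965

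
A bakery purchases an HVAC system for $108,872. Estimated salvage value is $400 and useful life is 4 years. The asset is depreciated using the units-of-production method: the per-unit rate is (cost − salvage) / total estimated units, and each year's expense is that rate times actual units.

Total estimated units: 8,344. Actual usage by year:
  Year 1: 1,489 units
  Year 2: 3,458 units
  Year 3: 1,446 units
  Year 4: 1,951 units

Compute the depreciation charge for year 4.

$25,363

Depreciable base = $108,872 − $400 = $108,472.
Rate = $108,472 / 8,344 units = $13 per unit.
Year 1: 1,489 × $13 = $19,357. Book value $89,515.
Year 2: 3,458 × $13 = $44,954. Book value $44,561.
Year 3: 1,446 × $13 = $18,798. Book value $25,763.
Year 4: 1,951 × $13 = $25,363. Book value $400.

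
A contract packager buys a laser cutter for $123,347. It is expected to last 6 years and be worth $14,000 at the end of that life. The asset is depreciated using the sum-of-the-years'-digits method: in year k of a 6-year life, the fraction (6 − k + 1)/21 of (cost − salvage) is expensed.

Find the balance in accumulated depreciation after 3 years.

$78,105

Depreciable base = $123,347 − $14,000 = $109,347.
Sum of the years' digits = 6+5+4+3+2+1 = 21.
Year 1: $109,347 × 6/21 = $31,242. Book value $92,105.
Year 2: $109,347 × 5/21 = $26,035. Book value $66,070.
Year 3: $109,347 × 4/21 = $20,828. Book value $45,242.
Accumulated through year 3 = $123,347 − $45,242 = $78,105.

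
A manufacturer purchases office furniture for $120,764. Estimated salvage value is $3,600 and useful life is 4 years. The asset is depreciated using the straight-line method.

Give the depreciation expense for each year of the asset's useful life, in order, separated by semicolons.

$29,291; $29,291; $29,291; $29,291

Depreciable base = $120,764 − $3,600 = $117,164.
Annual expense = $117,164 / 4 = $29,291.
End of year 1: book value $91,473.
End of year 2: book value $62,182.
End of year 3: book value $32,891.
End of year 4: book value $3,600.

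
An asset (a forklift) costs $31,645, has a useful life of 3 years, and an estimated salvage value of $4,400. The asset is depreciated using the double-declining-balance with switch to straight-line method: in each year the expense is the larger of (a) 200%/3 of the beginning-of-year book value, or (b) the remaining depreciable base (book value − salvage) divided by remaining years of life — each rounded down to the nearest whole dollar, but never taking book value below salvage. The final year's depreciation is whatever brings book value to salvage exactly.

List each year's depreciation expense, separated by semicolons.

$21,096; $6,149; $0

Depreciable base = $31,645 − $4,400 = $27,245.
Year 1: DB = ⌊$31,645 × 200%/3⌋ = $21,096; SL = ⌊$27,245/3⌋ = $9,081 → take DB $21,096. Book value $10,549.
Year 2: DB = ⌊$10,549 × 200%/3⌋ = $7,032; SL = ⌊$6,149/2⌋ = $3,074 → take DB $7,032, capped at $6,149. Book value $4,400.
Year 3 (final): $4,400 − $4,400 = $0. Book value $4,400.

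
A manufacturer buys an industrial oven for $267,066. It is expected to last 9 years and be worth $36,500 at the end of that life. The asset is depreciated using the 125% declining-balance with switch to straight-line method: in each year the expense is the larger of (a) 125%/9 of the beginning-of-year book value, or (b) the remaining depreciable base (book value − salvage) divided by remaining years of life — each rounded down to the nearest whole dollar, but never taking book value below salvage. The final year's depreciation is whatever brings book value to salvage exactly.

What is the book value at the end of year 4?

Depreciable base = $267,066 − $36,500 = $230,566.
Year 1: DB = ⌊$267,066 × 125%/9⌋ = $37,092; SL = ⌊$230,566/9⌋ = $25,618 → take DB $37,092. Book value $229,974.
Year 2: DB = ⌊$229,974 × 125%/9⌋ = $31,940; SL = ⌊$193,474/8⌋ = $24,184 → take DB $31,940. Book value $198,034.
Year 3: DB = ⌊$198,034 × 125%/9⌋ = $27,504; SL = ⌊$161,534/7⌋ = $23,076 → take DB $27,504. Book value $170,530.
Year 4: DB = ⌊$170,530 × 125%/9⌋ = $23,684; SL = ⌊$134,030/6⌋ = $22,338 → take DB $23,684. Book value $146,846.

$146,846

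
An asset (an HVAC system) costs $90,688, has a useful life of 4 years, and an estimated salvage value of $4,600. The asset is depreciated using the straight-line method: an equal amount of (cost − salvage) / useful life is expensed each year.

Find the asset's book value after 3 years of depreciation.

Depreciable base = $90,688 − $4,600 = $86,088.
Annual expense = $86,088 / 4 = $21,522.
End of year 1: book value $69,166.
End of year 2: book value $47,644.
End of year 3: book value $26,122.

$26,122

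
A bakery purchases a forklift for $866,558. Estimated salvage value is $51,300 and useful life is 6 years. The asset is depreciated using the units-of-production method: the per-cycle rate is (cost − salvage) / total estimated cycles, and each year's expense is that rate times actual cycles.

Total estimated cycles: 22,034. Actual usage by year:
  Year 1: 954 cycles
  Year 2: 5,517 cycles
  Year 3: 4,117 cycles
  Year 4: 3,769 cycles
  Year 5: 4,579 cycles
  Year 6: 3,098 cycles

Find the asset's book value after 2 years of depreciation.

Depreciable base = $866,558 − $51,300 = $815,258.
Rate = $815,258 / 22,034 cycles = $37 per cycle.
Year 1: 954 × $37 = $35,298. Book value $831,260.
Year 2: 5,517 × $37 = $204,129. Book value $627,131.

$627,131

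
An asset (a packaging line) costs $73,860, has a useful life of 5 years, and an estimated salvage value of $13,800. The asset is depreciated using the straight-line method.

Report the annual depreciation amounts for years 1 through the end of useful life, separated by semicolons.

$12,012; $12,012; $12,012; $12,012; $12,012

Depreciable base = $73,860 − $13,800 = $60,060.
Annual expense = $60,060 / 5 = $12,012.
End of year 1: book value $61,848.
End of year 2: book value $49,836.
End of year 3: book value $37,824.
End of year 4: book value $25,812.
End of year 5: book value $13,800.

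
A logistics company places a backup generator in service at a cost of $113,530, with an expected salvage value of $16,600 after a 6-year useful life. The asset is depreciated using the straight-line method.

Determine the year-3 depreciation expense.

Depreciable base = $113,530 − $16,600 = $96,930.
Annual expense = $96,930 / 6 = $16,155.

$16,155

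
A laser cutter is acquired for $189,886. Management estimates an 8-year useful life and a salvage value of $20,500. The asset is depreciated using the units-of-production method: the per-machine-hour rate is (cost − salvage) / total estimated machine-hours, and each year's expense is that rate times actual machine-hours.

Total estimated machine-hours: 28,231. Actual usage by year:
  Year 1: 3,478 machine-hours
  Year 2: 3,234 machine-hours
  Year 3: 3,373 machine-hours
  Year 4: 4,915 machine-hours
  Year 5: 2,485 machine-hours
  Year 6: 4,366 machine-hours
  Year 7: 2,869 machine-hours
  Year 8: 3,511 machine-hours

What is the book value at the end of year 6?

Depreciable base = $189,886 − $20,500 = $169,386.
Rate = $169,386 / 28,231 machine-hours = $6 per machine-hour.
Year 1: 3,478 × $6 = $20,868. Book value $169,018.
Year 2: 3,234 × $6 = $19,404. Book value $149,614.
Year 3: 3,373 × $6 = $20,238. Book value $129,376.
Year 4: 4,915 × $6 = $29,490. Book value $99,886.
Year 5: 2,485 × $6 = $14,910. Book value $84,976.
Year 6: 4,366 × $6 = $26,196. Book value $58,780.

$58,780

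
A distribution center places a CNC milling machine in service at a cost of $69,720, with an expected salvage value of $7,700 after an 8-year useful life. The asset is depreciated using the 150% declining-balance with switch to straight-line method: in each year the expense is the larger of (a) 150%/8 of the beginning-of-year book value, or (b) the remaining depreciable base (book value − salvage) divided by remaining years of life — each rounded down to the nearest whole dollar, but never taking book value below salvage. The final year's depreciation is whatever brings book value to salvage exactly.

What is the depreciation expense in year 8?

Depreciable base = $69,720 − $7,700 = $62,020.
Year 1: DB = ⌊$69,720 × 150%/8⌋ = $13,072; SL = ⌊$62,020/8⌋ = $7,752 → take DB $13,072. Book value $56,648.
Year 2: DB = ⌊$56,648 × 150%/8⌋ = $10,621; SL = ⌊$48,948/7⌋ = $6,992 → take DB $10,621. Book value $46,027.
Year 3: DB = ⌊$46,027 × 150%/8⌋ = $8,630; SL = ⌊$38,327/6⌋ = $6,387 → take DB $8,630. Book value $37,397.
Year 4: DB = ⌊$37,397 × 150%/8⌋ = $7,011; SL = ⌊$29,697/5⌋ = $5,939 → take DB $7,011. Book value $30,386.
Year 5: DB = ⌊$30,386 × 150%/8⌋ = $5,697; SL = ⌊$22,686/4⌋ = $5,671 → take DB $5,697. Book value $24,689.
Year 6: DB = ⌊$24,689 × 150%/8⌋ = $4,629; SL = ⌊$16,989/3⌋ = $5,663 → take SL $5,663. Book value $19,026.
Year 7: DB = ⌊$19,026 × 150%/8⌋ = $3,567; SL = ⌊$11,326/2⌋ = $5,663 → take SL $5,663. Book value $13,363.
Year 8 (final): $13,363 − $7,700 = $5,663. Book value $7,700.

$5,663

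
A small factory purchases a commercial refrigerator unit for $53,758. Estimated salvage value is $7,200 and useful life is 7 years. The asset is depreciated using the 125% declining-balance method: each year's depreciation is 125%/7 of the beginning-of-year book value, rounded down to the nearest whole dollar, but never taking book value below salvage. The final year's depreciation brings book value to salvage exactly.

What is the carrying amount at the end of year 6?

$16,517

Depreciable base = $53,758 − $7,200 = $46,558.
Year 1: ⌊$53,758 × 125%/7⌋ = $9,599. Book value $44,159.
Year 2: ⌊$44,159 × 125%/7⌋ = $7,885. Book value $36,274.
Year 3: ⌊$36,274 × 125%/7⌋ = $6,477. Book value $29,797.
Year 4: ⌊$29,797 × 125%/7⌋ = $5,320. Book value $24,477.
Year 5: ⌊$24,477 × 125%/7⌋ = $4,370. Book value $20,107.
Year 6: ⌊$20,107 × 125%/7⌋ = $3,590. Book value $16,517.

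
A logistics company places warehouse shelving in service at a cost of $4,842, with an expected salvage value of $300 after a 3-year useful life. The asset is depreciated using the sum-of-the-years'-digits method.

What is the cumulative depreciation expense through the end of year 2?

$3,785

Depreciable base = $4,842 − $300 = $4,542.
Sum of the years' digits = 3+2+1 = 6.
Year 1: $4,542 × 3/6 = $2,271. Book value $2,571.
Year 2: $4,542 × 2/6 = $1,514. Book value $1,057.
Accumulated through year 2 = $4,842 − $1,057 = $3,785.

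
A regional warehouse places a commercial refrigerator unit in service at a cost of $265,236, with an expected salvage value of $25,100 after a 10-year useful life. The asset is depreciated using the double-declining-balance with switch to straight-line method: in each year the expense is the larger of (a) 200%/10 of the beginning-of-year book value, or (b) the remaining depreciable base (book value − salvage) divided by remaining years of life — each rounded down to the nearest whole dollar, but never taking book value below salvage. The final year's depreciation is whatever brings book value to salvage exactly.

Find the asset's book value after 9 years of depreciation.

$34,801

Depreciable base = $265,236 − $25,100 = $240,136.
Year 1: DB = ⌊$265,236 × 200%/10⌋ = $53,047; SL = ⌊$240,136/10⌋ = $24,013 → take DB $53,047. Book value $212,189.
Year 2: DB = ⌊$212,189 × 200%/10⌋ = $42,437; SL = ⌊$187,089/9⌋ = $20,787 → take DB $42,437. Book value $169,752.
Year 3: DB = ⌊$169,752 × 200%/10⌋ = $33,950; SL = ⌊$144,652/8⌋ = $18,081 → take DB $33,950. Book value $135,802.
Year 4: DB = ⌊$135,802 × 200%/10⌋ = $27,160; SL = ⌊$110,702/7⌋ = $15,814 → take DB $27,160. Book value $108,642.
Year 5: DB = ⌊$108,642 × 200%/10⌋ = $21,728; SL = ⌊$83,542/6⌋ = $13,923 → take DB $21,728. Book value $86,914.
Year 6: DB = ⌊$86,914 × 200%/10⌋ = $17,382; SL = ⌊$61,814/5⌋ = $12,362 → take DB $17,382. Book value $69,532.
Year 7: DB = ⌊$69,532 × 200%/10⌋ = $13,906; SL = ⌊$44,432/4⌋ = $11,108 → take DB $13,906. Book value $55,626.
Year 8: DB = ⌊$55,626 × 200%/10⌋ = $11,125; SL = ⌊$30,526/3⌋ = $10,175 → take DB $11,125. Book value $44,501.
Year 9: DB = ⌊$44,501 × 200%/10⌋ = $8,900; SL = ⌊$19,401/2⌋ = $9,700 → take SL $9,700. Book value $34,801.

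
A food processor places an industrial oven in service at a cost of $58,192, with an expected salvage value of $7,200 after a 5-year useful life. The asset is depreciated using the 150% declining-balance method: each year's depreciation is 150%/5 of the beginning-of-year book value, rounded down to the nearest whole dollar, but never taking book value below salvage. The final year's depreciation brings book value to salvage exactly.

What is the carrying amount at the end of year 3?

Depreciable base = $58,192 − $7,200 = $50,992.
Year 1: ⌊$58,192 × 150%/5⌋ = $17,457. Book value $40,735.
Year 2: ⌊$40,735 × 150%/5⌋ = $12,220. Book value $28,515.
Year 3: ⌊$28,515 × 150%/5⌋ = $8,554. Book value $19,961.

$19,961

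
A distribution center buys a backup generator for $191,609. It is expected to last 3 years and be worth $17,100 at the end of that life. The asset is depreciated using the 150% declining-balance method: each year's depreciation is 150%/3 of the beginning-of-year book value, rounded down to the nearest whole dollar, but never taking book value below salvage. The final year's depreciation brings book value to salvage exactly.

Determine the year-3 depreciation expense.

Depreciable base = $191,609 − $17,100 = $174,509.
Year 1: ⌊$191,609 × 150%/3⌋ = $95,804. Book value $95,805.
Year 2: ⌊$95,805 × 150%/3⌋ = $47,902. Book value $47,903.
Year 3 (final): $47,903 − $17,100 = $30,803. Book value $17,100.

$30,803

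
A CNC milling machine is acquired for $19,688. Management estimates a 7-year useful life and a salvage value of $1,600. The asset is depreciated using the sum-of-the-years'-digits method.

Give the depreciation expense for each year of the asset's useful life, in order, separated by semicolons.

Depreciable base = $19,688 − $1,600 = $18,088.
Sum of the years' digits = 7+6+5+4+3+2+1 = 28.
Year 1: $18,088 × 7/28 = $4,522. Book value $15,166.
Year 2: $18,088 × 6/28 = $3,876. Book value $11,290.
Year 3: $18,088 × 5/28 = $3,230. Book value $8,060.
Year 4: $18,088 × 4/28 = $2,584. Book value $5,476.
Year 5: $18,088 × 3/28 = $1,938. Book value $3,538.
Year 6: $18,088 × 2/28 = $1,292. Book value $2,246.
Year 7: $18,088 × 1/28 = $646. Book value $1,600.

$4,522; $3,876; $3,230; $2,584; $1,938; $1,292; $646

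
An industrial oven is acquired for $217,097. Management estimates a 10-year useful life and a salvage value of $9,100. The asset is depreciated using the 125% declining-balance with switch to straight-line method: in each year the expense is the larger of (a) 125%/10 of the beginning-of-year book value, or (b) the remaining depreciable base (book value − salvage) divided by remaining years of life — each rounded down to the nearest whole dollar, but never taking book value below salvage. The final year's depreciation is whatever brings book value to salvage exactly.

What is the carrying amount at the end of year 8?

Depreciable base = $217,097 − $9,100 = $207,997.
Year 1: DB = ⌊$217,097 × 125%/10⌋ = $27,137; SL = ⌊$207,997/10⌋ = $20,799 → take DB $27,137. Book value $189,960.
Year 2: DB = ⌊$189,960 × 125%/10⌋ = $23,745; SL = ⌊$180,860/9⌋ = $20,095 → take DB $23,745. Book value $166,215.
Year 3: DB = ⌊$166,215 × 125%/10⌋ = $20,776; SL = ⌊$157,115/8⌋ = $19,639 → take DB $20,776. Book value $145,439.
Year 4: DB = ⌊$145,439 × 125%/10⌋ = $18,179; SL = ⌊$136,339/7⌋ = $19,477 → take SL $19,477. Book value $125,962.
Year 5: DB = ⌊$125,962 × 125%/10⌋ = $15,745; SL = ⌊$116,862/6⌋ = $19,477 → take SL $19,477. Book value $106,485.
Year 6: DB = ⌊$106,485 × 125%/10⌋ = $13,310; SL = ⌊$97,385/5⌋ = $19,477 → take SL $19,477. Book value $87,008.
Year 7: DB = ⌊$87,008 × 125%/10⌋ = $10,876; SL = ⌊$77,908/4⌋ = $19,477 → take SL $19,477. Book value $67,531.
Year 8: DB = ⌊$67,531 × 125%/10⌋ = $8,441; SL = ⌊$58,431/3⌋ = $19,477 → take SL $19,477. Book value $48,054.

$48,054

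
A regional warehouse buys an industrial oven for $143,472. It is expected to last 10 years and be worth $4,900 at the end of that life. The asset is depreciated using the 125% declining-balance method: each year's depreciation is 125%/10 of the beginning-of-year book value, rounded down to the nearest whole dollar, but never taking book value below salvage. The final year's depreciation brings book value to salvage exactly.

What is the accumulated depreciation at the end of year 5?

Depreciable base = $143,472 − $4,900 = $138,572.
Year 1: ⌊$143,472 × 125%/10⌋ = $17,934. Book value $125,538.
Year 2: ⌊$125,538 × 125%/10⌋ = $15,692. Book value $109,846.
Year 3: ⌊$109,846 × 125%/10⌋ = $13,730. Book value $96,116.
Year 4: ⌊$96,116 × 125%/10⌋ = $12,014. Book value $84,102.
Year 5: ⌊$84,102 × 125%/10⌋ = $10,512. Book value $73,590.
Accumulated through year 5 = $143,472 − $73,590 = $69,882.

$69,882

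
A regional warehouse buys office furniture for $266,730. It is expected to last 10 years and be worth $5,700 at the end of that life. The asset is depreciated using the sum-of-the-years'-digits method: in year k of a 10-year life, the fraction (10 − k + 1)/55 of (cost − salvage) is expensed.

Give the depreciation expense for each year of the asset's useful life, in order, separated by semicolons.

Depreciable base = $266,730 − $5,700 = $261,030.
Sum of the years' digits = 10+9+8+7+6+5+4+3+2+1 = 55.
Year 1: $261,030 × 10/55 = $47,460. Book value $219,270.
Year 2: $261,030 × 9/55 = $42,714. Book value $176,556.
Year 3: $261,030 × 8/55 = $37,968. Book value $138,588.
Year 4: $261,030 × 7/55 = $33,222. Book value $105,366.
Year 5: $261,030 × 6/55 = $28,476. Book value $76,890.
Year 6: $261,030 × 5/55 = $23,730. Book value $53,160.
Year 7: $261,030 × 4/55 = $18,984. Book value $34,176.
Year 8: $261,030 × 3/55 = $14,238. Book value $19,938.
Year 9: $261,030 × 2/55 = $9,492. Book value $10,446.
Year 10: $261,030 × 1/55 = $4,746. Book value $5,700.

$47,460; $42,714; $37,968; $33,222; $28,476; $23,730; $18,984; $14,238; $9,492; $4,746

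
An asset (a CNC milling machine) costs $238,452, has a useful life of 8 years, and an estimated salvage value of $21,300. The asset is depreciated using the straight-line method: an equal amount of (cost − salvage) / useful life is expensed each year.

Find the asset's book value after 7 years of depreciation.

Depreciable base = $238,452 − $21,300 = $217,152.
Annual expense = $217,152 / 8 = $27,144.
End of year 1: book value $211,308.
End of year 2: book value $184,164.
End of year 3: book value $157,020.
End of year 4: book value $129,876.
End of year 5: book value $102,732.
End of year 6: book value $75,588.
End of year 7: book value $48,444.

$48,444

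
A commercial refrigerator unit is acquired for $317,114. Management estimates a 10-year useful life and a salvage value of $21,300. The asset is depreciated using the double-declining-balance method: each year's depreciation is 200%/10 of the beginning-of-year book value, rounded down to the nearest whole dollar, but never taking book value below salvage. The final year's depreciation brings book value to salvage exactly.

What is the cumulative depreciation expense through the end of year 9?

$274,550

Depreciable base = $317,114 − $21,300 = $295,814.
Year 1: ⌊$317,114 × 200%/10⌋ = $63,422. Book value $253,692.
Year 2: ⌊$253,692 × 200%/10⌋ = $50,738. Book value $202,954.
Year 3: ⌊$202,954 × 200%/10⌋ = $40,590. Book value $162,364.
Year 4: ⌊$162,364 × 200%/10⌋ = $32,472. Book value $129,892.
Year 5: ⌊$129,892 × 200%/10⌋ = $25,978. Book value $103,914.
Year 6: ⌊$103,914 × 200%/10⌋ = $20,782. Book value $83,132.
Year 7: ⌊$83,132 × 200%/10⌋ = $16,626. Book value $66,506.
Year 8: ⌊$66,506 × 200%/10⌋ = $13,301. Book value $53,205.
Year 9: ⌊$53,205 × 200%/10⌋ = $10,641. Book value $42,564.
Accumulated through year 9 = $317,114 − $42,564 = $274,550.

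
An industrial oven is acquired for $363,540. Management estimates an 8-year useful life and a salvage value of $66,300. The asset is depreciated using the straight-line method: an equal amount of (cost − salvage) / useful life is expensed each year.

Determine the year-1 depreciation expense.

$37,155

Depreciable base = $363,540 − $66,300 = $297,240.
Annual expense = $297,240 / 8 = $37,155.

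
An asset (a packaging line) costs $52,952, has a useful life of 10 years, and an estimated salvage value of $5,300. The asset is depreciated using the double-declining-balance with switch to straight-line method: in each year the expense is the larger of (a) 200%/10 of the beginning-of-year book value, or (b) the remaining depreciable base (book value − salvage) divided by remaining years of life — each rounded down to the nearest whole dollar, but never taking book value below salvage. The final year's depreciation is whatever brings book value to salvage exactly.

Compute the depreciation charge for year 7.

Depreciable base = $52,952 − $5,300 = $47,652.
Year 1: DB = ⌊$52,952 × 200%/10⌋ = $10,590; SL = ⌊$47,652/10⌋ = $4,765 → take DB $10,590. Book value $42,362.
Year 2: DB = ⌊$42,362 × 200%/10⌋ = $8,472; SL = ⌊$37,062/9⌋ = $4,118 → take DB $8,472. Book value $33,890.
Year 3: DB = ⌊$33,890 × 200%/10⌋ = $6,778; SL = ⌊$28,590/8⌋ = $3,573 → take DB $6,778. Book value $27,112.
Year 4: DB = ⌊$27,112 × 200%/10⌋ = $5,422; SL = ⌊$21,812/7⌋ = $3,116 → take DB $5,422. Book value $21,690.
Year 5: DB = ⌊$21,690 × 200%/10⌋ = $4,338; SL = ⌊$16,390/6⌋ = $2,731 → take DB $4,338. Book value $17,352.
Year 6: DB = ⌊$17,352 × 200%/10⌋ = $3,470; SL = ⌊$12,052/5⌋ = $2,410 → take DB $3,470. Book value $13,882.
Year 7: DB = ⌊$13,882 × 200%/10⌋ = $2,776; SL = ⌊$8,582/4⌋ = $2,145 → take DB $2,776. Book value $11,106.

$2,776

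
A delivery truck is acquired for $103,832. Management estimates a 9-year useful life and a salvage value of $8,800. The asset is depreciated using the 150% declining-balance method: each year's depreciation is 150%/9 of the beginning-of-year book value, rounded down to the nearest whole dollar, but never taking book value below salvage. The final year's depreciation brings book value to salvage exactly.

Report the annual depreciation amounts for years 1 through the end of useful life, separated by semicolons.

Depreciable base = $103,832 − $8,800 = $95,032.
Year 1: ⌊$103,832 × 150%/9⌋ = $17,305. Book value $86,527.
Year 2: ⌊$86,527 × 150%/9⌋ = $14,421. Book value $72,106.
Year 3: ⌊$72,106 × 150%/9⌋ = $12,017. Book value $60,089.
Year 4: ⌊$60,089 × 150%/9⌋ = $10,014. Book value $50,075.
Year 5: ⌊$50,075 × 150%/9⌋ = $8,345. Book value $41,730.
Year 6: ⌊$41,730 × 150%/9⌋ = $6,955. Book value $34,775.
Year 7: ⌊$34,775 × 150%/9⌋ = $5,795. Book value $28,980.
Year 8: ⌊$28,980 × 150%/9⌋ = $4,830. Book value $24,150.
Year 9 (final): $24,150 − $8,800 = $15,350. Book value $8,800.

$17,305; $14,421; $12,017; $10,014; $8,345; $6,955; $5,795; $4,830; $15,350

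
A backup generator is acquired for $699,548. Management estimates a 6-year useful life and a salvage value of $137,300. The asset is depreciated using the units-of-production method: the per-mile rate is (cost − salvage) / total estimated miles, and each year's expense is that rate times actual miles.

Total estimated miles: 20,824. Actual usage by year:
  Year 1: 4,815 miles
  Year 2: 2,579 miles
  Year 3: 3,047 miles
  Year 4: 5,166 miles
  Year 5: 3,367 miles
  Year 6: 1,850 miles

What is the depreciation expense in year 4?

Depreciable base = $699,548 − $137,300 = $562,248.
Rate = $562,248 / 20,824 miles = $27 per mile.
Year 1: 4,815 × $27 = $130,005. Book value $569,543.
Year 2: 2,579 × $27 = $69,633. Book value $499,910.
Year 3: 3,047 × $27 = $82,269. Book value $417,641.
Year 4: 5,166 × $27 = $139,482. Book value $278,159.

$139,482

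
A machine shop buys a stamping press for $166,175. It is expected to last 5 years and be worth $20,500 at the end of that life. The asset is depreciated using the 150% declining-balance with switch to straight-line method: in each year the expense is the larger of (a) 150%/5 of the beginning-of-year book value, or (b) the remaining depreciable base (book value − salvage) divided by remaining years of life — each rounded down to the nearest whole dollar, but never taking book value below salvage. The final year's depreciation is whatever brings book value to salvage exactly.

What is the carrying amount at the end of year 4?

Depreciable base = $166,175 − $20,500 = $145,675.
Year 1: DB = ⌊$166,175 × 150%/5⌋ = $49,852; SL = ⌊$145,675/5⌋ = $29,135 → take DB $49,852. Book value $116,323.
Year 2: DB = ⌊$116,323 × 150%/5⌋ = $34,896; SL = ⌊$95,823/4⌋ = $23,955 → take DB $34,896. Book value $81,427.
Year 3: DB = ⌊$81,427 × 150%/5⌋ = $24,428; SL = ⌊$60,927/3⌋ = $20,309 → take DB $24,428. Book value $56,999.
Year 4: DB = ⌊$56,999 × 150%/5⌋ = $17,099; SL = ⌊$36,499/2⌋ = $18,249 → take SL $18,249. Book value $38,750.

$38,750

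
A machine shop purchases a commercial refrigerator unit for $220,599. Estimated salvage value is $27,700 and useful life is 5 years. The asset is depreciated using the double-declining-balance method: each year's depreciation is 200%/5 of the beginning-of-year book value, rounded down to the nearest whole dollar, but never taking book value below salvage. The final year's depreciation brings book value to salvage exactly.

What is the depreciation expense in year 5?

Depreciable base = $220,599 − $27,700 = $192,899.
Year 1: ⌊$220,599 × 200%/5⌋ = $88,239. Book value $132,360.
Year 2: ⌊$132,360 × 200%/5⌋ = $52,944. Book value $79,416.
Year 3: ⌊$79,416 × 200%/5⌋ = $31,766. Book value $47,650.
Year 4: ⌊$47,650 × 200%/5⌋ = $19,060. Book value $28,590.
Year 5 (final): $28,590 − $27,700 = $890. Book value $27,700.

$890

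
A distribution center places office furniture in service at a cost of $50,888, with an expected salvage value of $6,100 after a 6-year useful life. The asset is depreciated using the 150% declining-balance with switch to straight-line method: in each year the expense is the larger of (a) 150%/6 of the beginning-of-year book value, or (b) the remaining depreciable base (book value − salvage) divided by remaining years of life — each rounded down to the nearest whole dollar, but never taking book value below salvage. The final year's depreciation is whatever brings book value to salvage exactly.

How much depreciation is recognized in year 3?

$7,156

Depreciable base = $50,888 − $6,100 = $44,788.
Year 1: DB = ⌊$50,888 × 150%/6⌋ = $12,722; SL = ⌊$44,788/6⌋ = $7,464 → take DB $12,722. Book value $38,166.
Year 2: DB = ⌊$38,166 × 150%/6⌋ = $9,541; SL = ⌊$32,066/5⌋ = $6,413 → take DB $9,541. Book value $28,625.
Year 3: DB = ⌊$28,625 × 150%/6⌋ = $7,156; SL = ⌊$22,525/4⌋ = $5,631 → take DB $7,156. Book value $21,469.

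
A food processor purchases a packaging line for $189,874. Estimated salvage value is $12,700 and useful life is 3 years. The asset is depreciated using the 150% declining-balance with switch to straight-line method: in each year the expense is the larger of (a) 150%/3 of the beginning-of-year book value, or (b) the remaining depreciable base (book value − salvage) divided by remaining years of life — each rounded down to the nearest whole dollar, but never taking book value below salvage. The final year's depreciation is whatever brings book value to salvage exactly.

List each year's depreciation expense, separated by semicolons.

$94,937; $47,468; $34,769

Depreciable base = $189,874 − $12,700 = $177,174.
Year 1: DB = ⌊$189,874 × 150%/3⌋ = $94,937; SL = ⌊$177,174/3⌋ = $59,058 → take DB $94,937. Book value $94,937.
Year 2: DB = ⌊$94,937 × 150%/3⌋ = $47,468; SL = ⌊$82,237/2⌋ = $41,118 → take DB $47,468. Book value $47,469.
Year 3 (final): $47,469 − $12,700 = $34,769. Book value $12,700.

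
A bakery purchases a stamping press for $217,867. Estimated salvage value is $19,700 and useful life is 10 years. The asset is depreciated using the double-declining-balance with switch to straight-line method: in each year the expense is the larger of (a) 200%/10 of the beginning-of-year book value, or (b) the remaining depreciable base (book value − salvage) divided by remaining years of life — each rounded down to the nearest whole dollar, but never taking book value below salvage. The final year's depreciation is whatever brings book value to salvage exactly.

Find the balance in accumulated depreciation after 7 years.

Depreciable base = $217,867 − $19,700 = $198,167.
Year 1: DB = ⌊$217,867 × 200%/10⌋ = $43,573; SL = ⌊$198,167/10⌋ = $19,816 → take DB $43,573. Book value $174,294.
Year 2: DB = ⌊$174,294 × 200%/10⌋ = $34,858; SL = ⌊$154,594/9⌋ = $17,177 → take DB $34,858. Book value $139,436.
Year 3: DB = ⌊$139,436 × 200%/10⌋ = $27,887; SL = ⌊$119,736/8⌋ = $14,967 → take DB $27,887. Book value $111,549.
Year 4: DB = ⌊$111,549 × 200%/10⌋ = $22,309; SL = ⌊$91,849/7⌋ = $13,121 → take DB $22,309. Book value $89,240.
Year 5: DB = ⌊$89,240 × 200%/10⌋ = $17,848; SL = ⌊$69,540/6⌋ = $11,590 → take DB $17,848. Book value $71,392.
Year 6: DB = ⌊$71,392 × 200%/10⌋ = $14,278; SL = ⌊$51,692/5⌋ = $10,338 → take DB $14,278. Book value $57,114.
Year 7: DB = ⌊$57,114 × 200%/10⌋ = $11,422; SL = ⌊$37,414/4⌋ = $9,353 → take DB $11,422. Book value $45,692.
Accumulated through year 7 = $217,867 − $45,692 = $172,175.

$172,175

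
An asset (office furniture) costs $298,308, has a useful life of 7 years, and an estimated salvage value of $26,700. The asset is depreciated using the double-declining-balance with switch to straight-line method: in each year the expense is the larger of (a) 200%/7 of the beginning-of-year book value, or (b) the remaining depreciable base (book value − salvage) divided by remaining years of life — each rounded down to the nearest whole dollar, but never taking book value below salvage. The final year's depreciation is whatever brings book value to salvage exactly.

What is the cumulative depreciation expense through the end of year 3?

$189,594

Depreciable base = $298,308 − $26,700 = $271,608.
Year 1: DB = ⌊$298,308 × 200%/7⌋ = $85,230; SL = ⌊$271,608/7⌋ = $38,801 → take DB $85,230. Book value $213,078.
Year 2: DB = ⌊$213,078 × 200%/7⌋ = $60,879; SL = ⌊$186,378/6⌋ = $31,063 → take DB $60,879. Book value $152,199.
Year 3: DB = ⌊$152,199 × 200%/7⌋ = $43,485; SL = ⌊$125,499/5⌋ = $25,099 → take DB $43,485. Book value $108,714.
Accumulated through year 3 = $298,308 − $108,714 = $189,594.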